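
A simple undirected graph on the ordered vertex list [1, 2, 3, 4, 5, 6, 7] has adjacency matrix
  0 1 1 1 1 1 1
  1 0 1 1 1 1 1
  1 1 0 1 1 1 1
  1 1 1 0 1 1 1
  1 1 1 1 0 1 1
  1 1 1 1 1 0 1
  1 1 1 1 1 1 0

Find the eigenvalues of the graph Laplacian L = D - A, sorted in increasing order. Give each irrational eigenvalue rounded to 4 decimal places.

[0, 7, 7, 7, 7, 7, 7]

Reading degrees in the order [1, 2, 3, 4, 5, 6, 7] gives [6, 6, 6, 6, 6, 6, 6]; set D = diag(6, 6, 6, 6, 6, 6, 6) and form L = D - A. The multiplicity of 0 as a Laplacian eigenvalue equals the number of connected components. The single zero eigenvalue shows the graph is connected. There is one zero in the spectrum, matching the 1 component.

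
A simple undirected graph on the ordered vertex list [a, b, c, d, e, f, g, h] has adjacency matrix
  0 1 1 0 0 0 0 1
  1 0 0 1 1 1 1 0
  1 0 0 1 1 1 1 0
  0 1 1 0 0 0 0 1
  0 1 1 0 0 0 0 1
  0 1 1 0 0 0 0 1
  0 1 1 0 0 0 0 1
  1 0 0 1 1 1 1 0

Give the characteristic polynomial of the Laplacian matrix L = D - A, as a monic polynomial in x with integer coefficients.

x^8 - 30x^7 + 375x^6 - 2540x^5 + 10095x^4 - 23598x^3 + 30105x^2 - 16200x

Reading degrees in the order [a, b, c, d, e, f, g, h] gives [3, 5, 5, 3, 3, 3, 3, 5]; set D = diag(3, 5, 5, 3, 3, 3, 3, 5) and form L = D - A. L has integer entries, so p(x) = det(xI - L) has integer coefficients. Expanding the determinant yields x^8 - 30x^7 + 375x^6 - 2540x^5 + 10095x^4 - 23598x^3 + 30105x^2 - 16200x. The constant term is 0 because L is singular (the all-ones vector lies in its kernel). By the matrix-tree theorem the graph has (1/8) * product of the nonzero eigenvalues = 2025 spanning trees. There is one zero in the spectrum, matching the 1 component.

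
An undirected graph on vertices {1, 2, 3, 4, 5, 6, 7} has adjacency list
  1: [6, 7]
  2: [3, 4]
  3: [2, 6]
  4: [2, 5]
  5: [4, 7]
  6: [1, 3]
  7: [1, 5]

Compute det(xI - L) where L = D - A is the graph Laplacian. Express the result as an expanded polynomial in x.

x^7 - 14x^6 + 77x^5 - 210x^4 + 294x^3 - 196x^2 + 49x

With the vertex order [1, 2, 3, 4, 5, 6, 7], the degrees are [2, 2, 2, 2, 2, 2, 2], giving D = diag(2, 2, 2, 2, 2, 2, 2) and L = D - A. L has integer entries, so p(x) = det(xI - L) has integer coefficients. Expanding the determinant yields x^7 - 14x^6 + 77x^5 - 210x^4 + 294x^3 - 196x^2 + 49x. The constant term is 0 because L is singular (the all-ones vector lies in its kernel). The largest eigenvalue, 3.8019, is at most the vertex count 7.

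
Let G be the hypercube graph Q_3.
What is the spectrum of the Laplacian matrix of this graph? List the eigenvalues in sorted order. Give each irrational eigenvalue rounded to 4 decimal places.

The graph has 8 vertices and degree multiset [3, 3, 3, 3, 3, 3, 3, 3]; D is the diagonal matrix of degrees and L = D - A. The multiplicity of 0 as a Laplacian eigenvalue equals the number of connected components. The single zero eigenvalue shows the graph is connected. By the matrix-tree theorem the graph has (1/8) * product of the nonzero eigenvalues = 384 spanning trees.

[0, 2, 2, 2, 4, 4, 4, 6]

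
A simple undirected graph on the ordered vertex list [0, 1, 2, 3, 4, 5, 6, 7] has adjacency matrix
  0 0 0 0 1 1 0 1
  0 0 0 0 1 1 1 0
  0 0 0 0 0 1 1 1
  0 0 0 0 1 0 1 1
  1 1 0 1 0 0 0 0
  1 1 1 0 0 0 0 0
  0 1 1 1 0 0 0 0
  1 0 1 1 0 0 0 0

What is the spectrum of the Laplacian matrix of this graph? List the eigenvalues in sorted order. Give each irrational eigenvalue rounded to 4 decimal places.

Each diagonal entry of L is the vertex degree and each off-diagonal entry is -1 where an edge is present, 0 otherwise; in the order [0, 1, 2, 3, 4, 5, 6, 7] the diagonal is [3, 3, 3, 3, 3, 3, 3, 3]. L is symmetric positive semidefinite, so every eigenvalue is real and nonnegative. The single zero eigenvalue shows the graph is connected. There is one zero in the spectrum, matching the 1 component.

[0, 2, 2, 2, 4, 4, 4, 6]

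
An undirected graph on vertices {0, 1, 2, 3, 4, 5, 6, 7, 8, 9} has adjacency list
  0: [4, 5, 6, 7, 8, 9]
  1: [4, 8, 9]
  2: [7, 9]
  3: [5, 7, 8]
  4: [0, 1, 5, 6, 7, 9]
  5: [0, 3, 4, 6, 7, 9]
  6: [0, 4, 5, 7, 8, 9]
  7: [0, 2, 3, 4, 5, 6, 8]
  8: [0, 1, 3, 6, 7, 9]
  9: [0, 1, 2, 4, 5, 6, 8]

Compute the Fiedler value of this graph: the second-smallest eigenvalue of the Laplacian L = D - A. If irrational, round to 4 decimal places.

With the vertex order [0, 1, 2, 3, 4, 5, 6, 7, 8, 9], the degrees are [6, 3, 2, 3, 6, 6, 6, 7, 6, 7], giving D = diag(6, 3, 2, 3, 6, 6, 6, 7, 6, 7) and L = D - A. The sorted Laplacian eigenvalues are [0, 1.9361, 2.5505, 3.4224, 5.7043, 7, 7, 7.4495, 7.9372, 9]; the algebraic connectivity is the second entry, 1.9361. The eigenvalues sum to 52, which equals trace(L) = 2|E|.

1.9361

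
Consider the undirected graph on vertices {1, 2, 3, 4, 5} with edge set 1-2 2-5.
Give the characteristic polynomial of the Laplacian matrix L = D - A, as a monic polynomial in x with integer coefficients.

x^5 - 4x^4 + 3x^3

Reading degrees in the order [1, 2, 3, 4, 5] gives [1, 2, 0, 0, 1]; set D = diag(1, 2, 0, 0, 1) and form L = D - A. L has integer entries, so p(x) = det(xI - L) has integer coefficients. Expanding the determinant yields x^5 - 4x^4 + 3x^3. The coefficient of x^4 equals -trace(L) = -4, matching the sum of degrees. There are 3 zeros in the spectrum, matching the 3 components. The largest eigenvalue, 3, is at most the vertex count 5.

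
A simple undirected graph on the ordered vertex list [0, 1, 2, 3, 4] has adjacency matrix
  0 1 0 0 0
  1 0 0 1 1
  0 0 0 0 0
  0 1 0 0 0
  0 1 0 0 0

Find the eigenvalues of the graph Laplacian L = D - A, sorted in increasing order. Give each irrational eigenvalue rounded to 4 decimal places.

Each diagonal entry of L is the vertex degree and each off-diagonal entry is -1 where an edge is present, 0 otherwise; in the order [0, 1, 2, 3, 4] the diagonal is [1, 3, 0, 1, 1]. L is symmetric positive semidefinite, so every eigenvalue is real and nonnegative. The 2 zero eigenvalues correspond to the 2 connected components. The largest eigenvalue, 4, is at most the vertex count 5.

[0, 0, 1, 1, 4]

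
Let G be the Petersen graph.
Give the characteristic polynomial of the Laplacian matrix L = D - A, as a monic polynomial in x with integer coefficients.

The graph has 10 vertices and degree multiset [3, 3, 3, 3, 3, 3, 3, 3, 3, 3]; D is the diagonal matrix of degrees and L = D - A. Computing det(xI - L) by cofactor expansion (or equivalently via sum-over-permutations) gives x^10 - 30x^9 + 390x^8 - 2880x^7 + 13305x^6 - 39882x^5 + 77640x^4 - 94800x^3 + 66000x^2 - 20000x. Since p(0) = det(-L) = 0, x divides p(x).

x^10 - 30x^9 + 390x^8 - 2880x^7 + 13305x^6 - 39882x^5 + 77640x^4 - 94800x^3 + 66000x^2 - 20000x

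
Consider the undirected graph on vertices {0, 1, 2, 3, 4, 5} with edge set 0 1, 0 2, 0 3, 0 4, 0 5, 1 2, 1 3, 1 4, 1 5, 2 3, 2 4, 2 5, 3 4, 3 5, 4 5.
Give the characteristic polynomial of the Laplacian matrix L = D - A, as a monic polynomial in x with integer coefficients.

Reading degrees in the order [0, 1, 2, 3, 4, 5] gives [5, 5, 5, 5, 5, 5]; set D = diag(5, 5, 5, 5, 5, 5) and form L = D - A. L has integer entries, so p(x) = det(xI - L) has integer coefficients. Expanding the determinant yields x^6 - 30x^5 + 360x^4 - 2160x^3 + 6480x^2 - 7776x. The constant term is 0 because L is singular (the all-ones vector lies in its kernel). The eigenvalues sum to 30, which equals trace(L) = 2|E|.

x^6 - 30x^5 + 360x^4 - 2160x^3 + 6480x^2 - 7776x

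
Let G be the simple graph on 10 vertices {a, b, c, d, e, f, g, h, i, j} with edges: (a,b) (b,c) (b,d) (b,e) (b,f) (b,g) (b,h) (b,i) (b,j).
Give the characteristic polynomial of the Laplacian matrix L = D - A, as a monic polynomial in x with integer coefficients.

x^10 - 18x^9 + 108x^8 - 336x^7 + 630x^6 - 756x^5 + 588x^4 - 288x^3 + 81x^2 - 10x

Each diagonal entry of L is the vertex degree and each off-diagonal entry is -1 where an edge is present, 0 otherwise; in the order [a, b, c, d, e, f, g, h, i, j] the diagonal is [1, 9, 1, 1, 1, 1, 1, 1, 1, 1]. Computing det(xI - L) by cofactor expansion (or equivalently via sum-over-permutations) gives x^10 - 18x^9 + 108x^8 - 336x^7 + 630x^6 - 756x^5 + 588x^4 - 288x^3 + 81x^2 - 10x. The constant term is 0 because L is singular (the all-ones vector lies in its kernel). The eigenvalues sum to 18, which equals trace(L) = 2|E|.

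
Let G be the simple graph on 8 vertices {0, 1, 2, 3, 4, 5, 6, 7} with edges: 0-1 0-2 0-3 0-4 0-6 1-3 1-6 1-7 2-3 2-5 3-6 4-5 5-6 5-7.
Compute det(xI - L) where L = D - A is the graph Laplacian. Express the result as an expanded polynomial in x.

x^8 - 28x^7 + 325x^6 - 2020x^5 + 7235x^4 - 14886x^3 + 16258x^2 - 7272x

Reading degrees in the order [0, 1, 2, 3, 4, 5, 6, 7] gives [5, 4, 3, 4, 2, 4, 4, 2]; set D = diag(5, 4, 3, 4, 2, 4, 4, 2) and form L = D - A. Computing det(xI - L) by cofactor expansion (or equivalently via sum-over-permutations) gives x^8 - 28x^7 + 325x^6 - 2020x^5 + 7235x^4 - 14886x^3 + 16258x^2 - 7272x. The constant term is 0 because L is singular (the all-ones vector lies in its kernel). The largest eigenvalue, 6.5235, is at most the vertex count 8. There is one zero in the spectrum, matching the 1 component.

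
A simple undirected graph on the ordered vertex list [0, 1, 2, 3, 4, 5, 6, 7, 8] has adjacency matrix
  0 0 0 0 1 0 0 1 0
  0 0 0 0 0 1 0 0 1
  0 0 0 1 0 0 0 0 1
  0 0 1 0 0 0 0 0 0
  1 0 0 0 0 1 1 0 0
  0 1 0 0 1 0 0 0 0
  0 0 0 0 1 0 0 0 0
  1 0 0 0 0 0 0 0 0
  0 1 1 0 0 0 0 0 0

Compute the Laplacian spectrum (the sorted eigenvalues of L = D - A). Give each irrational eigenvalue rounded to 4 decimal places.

[0, 0.1404, 0.5362, 0.7754, 1.5803, 2.2449, 2.7784, 3.5988, 4.3455]

Reading degrees in the order [0, 1, 2, 3, 4, 5, 6, 7, 8] gives [2, 2, 2, 1, 3, 2, 1, 1, 2]; set D = diag(2, 2, 2, 1, 3, 2, 1, 1, 2) and form L = D - A. The multiplicity of 0 as a Laplacian eigenvalue equals the number of connected components.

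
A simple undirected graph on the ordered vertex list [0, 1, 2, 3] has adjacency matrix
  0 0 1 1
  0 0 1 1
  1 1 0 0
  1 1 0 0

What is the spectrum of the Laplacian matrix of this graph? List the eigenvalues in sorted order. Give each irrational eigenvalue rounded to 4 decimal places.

[0, 2, 2, 4]

Each diagonal entry of L is the vertex degree and each off-diagonal entry is -1 where an edge is present, 0 otherwise; in the order [0, 1, 2, 3] the diagonal is [2, 2, 2, 2]. L is symmetric positive semidefinite, so every eigenvalue is real and nonnegative.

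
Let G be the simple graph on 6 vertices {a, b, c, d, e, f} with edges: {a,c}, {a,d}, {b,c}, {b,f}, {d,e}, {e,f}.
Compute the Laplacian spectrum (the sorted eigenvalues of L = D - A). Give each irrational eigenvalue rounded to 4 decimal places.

With the vertex order [a, b, c, d, e, f], the degrees are [2, 2, 2, 2, 2, 2], giving D = diag(2, 2, 2, 2, 2, 2) and L = D - A. L is symmetric positive semidefinite, so every eigenvalue is real and nonnegative. There is one zero in the spectrum, matching the 1 component.

[0, 1, 1, 3, 3, 4]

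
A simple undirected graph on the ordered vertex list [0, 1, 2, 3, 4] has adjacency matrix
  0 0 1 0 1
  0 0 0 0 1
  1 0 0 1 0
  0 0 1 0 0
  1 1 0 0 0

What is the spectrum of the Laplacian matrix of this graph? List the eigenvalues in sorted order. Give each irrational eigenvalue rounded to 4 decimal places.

[0, 0.3820, 1.3820, 2.6180, 3.6180]

With the vertex order [0, 1, 2, 3, 4], the degrees are [2, 1, 2, 1, 2], giving D = diag(2, 1, 2, 1, 2) and L = D - A. Diagonalising L (or applying a numerical eigensolver to the 5x5 matrix) gives the spectrum above. The single zero eigenvalue shows the graph is connected.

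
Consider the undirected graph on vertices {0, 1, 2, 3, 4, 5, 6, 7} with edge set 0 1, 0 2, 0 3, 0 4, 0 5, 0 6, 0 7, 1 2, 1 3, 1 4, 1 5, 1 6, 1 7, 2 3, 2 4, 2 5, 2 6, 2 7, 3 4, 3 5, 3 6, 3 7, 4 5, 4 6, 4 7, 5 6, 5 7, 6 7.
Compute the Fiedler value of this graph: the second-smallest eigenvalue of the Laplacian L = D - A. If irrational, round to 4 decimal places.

Each diagonal entry of L is the vertex degree and each off-diagonal entry is -1 where an edge is present, 0 otherwise; in the order [0, 1, 2, 3, 4, 5, 6, 7] the diagonal is [7, 7, 7, 7, 7, 7, 7, 7]. The smallest Laplacian eigenvalue is always 0. The next one, lambda_2 = 8, measures how hard the graph is to disconnect: larger values mean better connectivity.

8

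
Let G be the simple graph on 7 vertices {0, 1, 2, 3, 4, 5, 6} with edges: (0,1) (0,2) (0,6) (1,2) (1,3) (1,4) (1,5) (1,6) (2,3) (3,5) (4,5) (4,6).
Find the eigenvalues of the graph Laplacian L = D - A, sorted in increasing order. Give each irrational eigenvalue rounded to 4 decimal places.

Each diagonal entry of L is the vertex degree and each off-diagonal entry is -1 where an edge is present, 0 otherwise; in the order [0, 1, 2, 3, 4, 5, 6] the diagonal is [3, 6, 3, 3, 3, 3, 3]. L is symmetric positive semidefinite, so every eigenvalue is real and nonnegative. The single zero eigenvalue shows the graph is connected. The eigenvalues sum to 24, which equals trace(L) = 2|E|. There is one zero in the spectrum, matching the 1 component.

[0, 2, 2, 4, 4, 5, 7]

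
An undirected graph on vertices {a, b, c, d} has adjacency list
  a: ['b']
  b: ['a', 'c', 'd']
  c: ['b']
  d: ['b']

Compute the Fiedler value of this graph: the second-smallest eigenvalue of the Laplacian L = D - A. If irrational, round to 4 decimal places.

Reading degrees in the order [a, b, c, d] gives [1, 3, 1, 1]; set D = diag(1, 3, 1, 1) and form L = D - A. The smallest Laplacian eigenvalue is always 0. The next one, lambda_2 = 1, measures how hard the graph is to disconnect: larger values mean better connectivity. The largest eigenvalue, 4, is at most the vertex count 4. There is one zero in the spectrum, matching the 1 component.

1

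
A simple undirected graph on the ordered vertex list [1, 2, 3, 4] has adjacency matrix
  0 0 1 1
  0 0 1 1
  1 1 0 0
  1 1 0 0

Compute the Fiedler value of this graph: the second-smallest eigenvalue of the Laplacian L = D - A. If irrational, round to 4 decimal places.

Each diagonal entry of L is the vertex degree and each off-diagonal entry is -1 where an edge is present, 0 otherwise; in the order [1, 2, 3, 4] the diagonal is [2, 2, 2, 2]. The smallest Laplacian eigenvalue is always 0. The next one, lambda_2 = 2, measures how hard the graph is to disconnect: larger values mean better connectivity. The eigenvalues sum to 8, which equals trace(L) = 2|E|.

2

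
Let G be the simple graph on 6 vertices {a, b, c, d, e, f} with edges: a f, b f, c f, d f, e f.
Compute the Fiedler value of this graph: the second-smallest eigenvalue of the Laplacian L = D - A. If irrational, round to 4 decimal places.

1

Reading degrees in the order [a, b, c, d, e, f] gives [1, 1, 1, 1, 1, 5]; set D = diag(1, 1, 1, 1, 1, 5) and form L = D - A. The smallest Laplacian eigenvalue is always 0. The next one, lambda_2 = 1, measures how hard the graph is to disconnect: larger values mean better connectivity. The largest eigenvalue, 6, is at most the vertex count 6.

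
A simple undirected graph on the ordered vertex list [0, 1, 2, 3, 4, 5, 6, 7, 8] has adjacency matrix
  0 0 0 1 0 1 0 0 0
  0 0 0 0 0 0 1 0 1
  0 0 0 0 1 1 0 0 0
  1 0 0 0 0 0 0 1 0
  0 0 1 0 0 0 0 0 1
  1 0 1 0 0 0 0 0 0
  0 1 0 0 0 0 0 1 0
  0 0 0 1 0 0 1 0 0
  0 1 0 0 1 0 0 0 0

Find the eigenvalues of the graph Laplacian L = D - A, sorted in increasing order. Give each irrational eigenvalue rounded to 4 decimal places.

[0, 0.4679, 0.4679, 1.6527, 1.6527, 3, 3, 3.8794, 3.8794]

With the vertex order [0, 1, 2, 3, 4, 5, 6, 7, 8], the degrees are [2, 2, 2, 2, 2, 2, 2, 2, 2], giving D = diag(2, 2, 2, 2, 2, 2, 2, 2, 2) and L = D - A. L is symmetric positive semidefinite, so every eigenvalue is real and nonnegative. There is one zero in the spectrum, matching the 1 component.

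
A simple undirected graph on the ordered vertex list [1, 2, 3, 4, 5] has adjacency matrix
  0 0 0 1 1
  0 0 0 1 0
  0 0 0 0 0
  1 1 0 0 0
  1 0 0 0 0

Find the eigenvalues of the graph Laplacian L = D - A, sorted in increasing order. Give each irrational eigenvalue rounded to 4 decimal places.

Reading degrees in the order [1, 2, 3, 4, 5] gives [2, 1, 0, 2, 1]; set D = diag(2, 1, 0, 2, 1) and form L = D - A. The multiplicity of 0 as a Laplacian eigenvalue equals the number of connected components. The 2 zero eigenvalues correspond to the 2 connected components. There are 2 zeros in the spectrum, matching the 2 components.

[0, 0, 0.5858, 2, 3.4142]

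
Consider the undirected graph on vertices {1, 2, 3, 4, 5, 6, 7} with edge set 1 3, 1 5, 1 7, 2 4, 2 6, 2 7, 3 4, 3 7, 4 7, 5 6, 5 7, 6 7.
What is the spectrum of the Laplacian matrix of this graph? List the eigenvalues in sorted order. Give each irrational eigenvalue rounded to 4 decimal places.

Each diagonal entry of L is the vertex degree and each off-diagonal entry is -1 where an edge is present, 0 otherwise; in the order [1, 2, 3, 4, 5, 6, 7] the diagonal is [3, 3, 3, 3, 3, 3, 6]. Diagonalising L (or applying a numerical eigensolver to the 7x7 matrix) gives the spectrum above. The eigenvalues sum to 24, which equals trace(L) = 2|E|. There is one zero in the spectrum, matching the 1 component.

[0, 2, 2, 4, 4, 5, 7]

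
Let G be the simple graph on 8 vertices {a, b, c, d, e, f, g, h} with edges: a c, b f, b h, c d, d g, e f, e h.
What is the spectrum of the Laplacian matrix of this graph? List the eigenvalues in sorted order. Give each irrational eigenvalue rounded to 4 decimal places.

Reading degrees in the order [a, b, c, d, e, f, g, h] gives [1, 2, 2, 2, 2, 2, 1, 2]; set D = diag(1, 2, 2, 2, 2, 2, 1, 2) and form L = D - A. Diagonalising L (or applying a numerical eigensolver to the 8x8 matrix) gives the spectrum above. The 2 zero eigenvalues correspond to the 2 connected components. The eigenvalues sum to 14, which equals trace(L) = 2|E|.

[0, 0, 0.5858, 2, 2, 2, 3.4142, 4]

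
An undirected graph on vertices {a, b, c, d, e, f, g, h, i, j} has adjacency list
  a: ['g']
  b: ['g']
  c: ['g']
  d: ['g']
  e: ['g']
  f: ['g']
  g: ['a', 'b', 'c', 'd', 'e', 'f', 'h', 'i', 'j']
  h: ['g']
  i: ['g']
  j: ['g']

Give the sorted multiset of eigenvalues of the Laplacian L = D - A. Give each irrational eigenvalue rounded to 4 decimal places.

[0, 1, 1, 1, 1, 1, 1, 1, 1, 10]

With the vertex order [a, b, c, d, e, f, g, h, i, j], the degrees are [1, 1, 1, 1, 1, 1, 9, 1, 1, 1], giving D = diag(1, 1, 1, 1, 1, 1, 9, 1, 1, 1) and L = D - A. Since every row of L sums to 0, the all-ones vector is in the kernel and 0 is an eigenvalue. There is one zero in the spectrum, matching the 1 component.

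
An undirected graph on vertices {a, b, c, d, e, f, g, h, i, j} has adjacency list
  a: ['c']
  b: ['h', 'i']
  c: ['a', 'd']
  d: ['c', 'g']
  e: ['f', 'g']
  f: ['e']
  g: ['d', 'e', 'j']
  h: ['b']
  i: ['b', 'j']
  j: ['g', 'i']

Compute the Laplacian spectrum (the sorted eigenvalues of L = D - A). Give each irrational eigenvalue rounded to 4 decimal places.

Reading degrees in the order [a, b, c, d, e, f, g, h, i, j] gives [1, 2, 2, 2, 2, 1, 3, 1, 2, 2]; set D = diag(1, 2, 2, 2, 2, 1, 3, 1, 2, 2) and form L = D - A. The multiplicity of 0 as a Laplacian eigenvalue equals the number of connected components. The single zero eigenvalue shows the graph is connected.

[0, 0.1479, 0.2814, 0.7873, 1.2931, 2, 2.4631, 3.0926, 3.4687, 4.4659]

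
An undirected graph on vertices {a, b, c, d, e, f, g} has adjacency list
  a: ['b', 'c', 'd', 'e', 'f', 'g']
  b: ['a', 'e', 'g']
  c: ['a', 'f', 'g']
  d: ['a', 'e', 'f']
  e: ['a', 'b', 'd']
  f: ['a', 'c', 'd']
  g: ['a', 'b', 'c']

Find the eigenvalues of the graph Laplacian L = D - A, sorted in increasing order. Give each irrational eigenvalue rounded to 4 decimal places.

Reading degrees in the order [a, b, c, d, e, f, g] gives [6, 3, 3, 3, 3, 3, 3]; set D = diag(6, 3, 3, 3, 3, 3, 3) and form L = D - A. The multiplicity of 0 as a Laplacian eigenvalue equals the number of connected components.

[0, 2, 2, 4, 4, 5, 7]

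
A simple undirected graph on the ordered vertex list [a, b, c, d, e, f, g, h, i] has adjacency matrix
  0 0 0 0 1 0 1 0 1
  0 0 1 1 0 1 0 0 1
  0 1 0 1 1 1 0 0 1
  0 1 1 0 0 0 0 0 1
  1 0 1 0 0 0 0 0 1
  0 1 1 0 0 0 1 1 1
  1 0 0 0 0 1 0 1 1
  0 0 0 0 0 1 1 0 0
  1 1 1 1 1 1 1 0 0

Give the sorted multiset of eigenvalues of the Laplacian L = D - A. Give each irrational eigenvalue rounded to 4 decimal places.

[0, 1.4363, 1.9423, 3.4379, 3.9363, 4.8649, 5.7811, 6.5377, 8.0636]

Reading degrees in the order [a, b, c, d, e, f, g, h, i] gives [3, 4, 5, 3, 3, 5, 4, 2, 7]; set D = diag(3, 4, 5, 3, 3, 5, 4, 2, 7) and form L = D - A. L is symmetric positive semidefinite, so every eigenvalue is real and nonnegative. The largest eigenvalue, 8.0636, is at most the vertex count 9.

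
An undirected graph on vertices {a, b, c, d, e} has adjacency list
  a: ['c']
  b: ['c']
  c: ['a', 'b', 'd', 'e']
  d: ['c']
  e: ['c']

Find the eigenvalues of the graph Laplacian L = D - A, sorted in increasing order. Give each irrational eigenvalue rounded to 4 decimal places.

With the vertex order [a, b, c, d, e], the degrees are [1, 1, 4, 1, 1], giving D = diag(1, 1, 4, 1, 1) and L = D - A. Diagonalising L (or applying a numerical eigensolver to the 5x5 matrix) gives the spectrum above. The single zero eigenvalue shows the graph is connected. The eigenvalues sum to 8, which equals trace(L) = 2|E|.

[0, 1, 1, 1, 5]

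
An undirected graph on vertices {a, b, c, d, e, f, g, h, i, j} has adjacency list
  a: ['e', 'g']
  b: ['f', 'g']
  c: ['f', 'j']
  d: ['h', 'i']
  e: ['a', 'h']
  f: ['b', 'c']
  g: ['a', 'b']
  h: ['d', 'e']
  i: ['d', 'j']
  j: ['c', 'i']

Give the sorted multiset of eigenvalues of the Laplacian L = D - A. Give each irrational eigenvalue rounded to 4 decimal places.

[0, 0.3820, 0.3820, 1.3820, 1.3820, 2.6180, 2.6180, 3.6180, 3.6180, 4]

Each diagonal entry of L is the vertex degree and each off-diagonal entry is -1 where an edge is present, 0 otherwise; in the order [a, b, c, d, e, f, g, h, i, j] the diagonal is [2, 2, 2, 2, 2, 2, 2, 2, 2, 2]. Diagonalising L (or applying a numerical eigensolver to the 10x10 matrix) gives the spectrum above. The single zero eigenvalue shows the graph is connected. By the matrix-tree theorem the graph has (1/10) * product of the nonzero eigenvalues = 10 spanning trees.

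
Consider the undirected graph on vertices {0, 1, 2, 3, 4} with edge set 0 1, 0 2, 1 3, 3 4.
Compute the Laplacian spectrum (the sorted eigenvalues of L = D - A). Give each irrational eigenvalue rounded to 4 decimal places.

Each diagonal entry of L is the vertex degree and each off-diagonal entry is -1 where an edge is present, 0 otherwise; in the order [0, 1, 2, 3, 4] the diagonal is [2, 2, 1, 2, 1]. Diagonalising L (or applying a numerical eigensolver to the 5x5 matrix) gives the spectrum above. The single zero eigenvalue shows the graph is connected. The eigenvalues sum to 8, which equals trace(L) = 2|E|.

[0, 0.3820, 1.3820, 2.6180, 3.6180]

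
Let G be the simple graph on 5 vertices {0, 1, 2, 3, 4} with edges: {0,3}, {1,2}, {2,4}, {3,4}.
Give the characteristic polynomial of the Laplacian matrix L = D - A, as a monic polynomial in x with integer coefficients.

x^5 - 8x^4 + 21x^3 - 20x^2 + 5x

Reading degrees in the order [0, 1, 2, 3, 4] gives [1, 1, 2, 2, 2]; set D = diag(1, 1, 2, 2, 2) and form L = D - A. Computing det(xI - L) by cofactor expansion (or equivalently via sum-over-permutations) gives x^5 - 8x^4 + 21x^3 - 20x^2 + 5x. The coefficient of x^4 equals -trace(L) = -8, matching the sum of degrees. The largest eigenvalue, 3.6180, is at most the vertex count 5.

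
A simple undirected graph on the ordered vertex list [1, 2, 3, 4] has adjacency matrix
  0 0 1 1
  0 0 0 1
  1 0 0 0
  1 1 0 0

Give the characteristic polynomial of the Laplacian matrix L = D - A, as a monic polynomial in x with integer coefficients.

Reading degrees in the order [1, 2, 3, 4] gives [2, 1, 1, 2]; set D = diag(2, 1, 1, 2) and form L = D - A. L has integer entries, so p(x) = det(xI - L) has integer coefficients. Expanding the determinant yields x^4 - 6x^3 + 10x^2 - 4x. The constant term is 0 because L is singular (the all-ones vector lies in its kernel). There is one zero in the spectrum, matching the 1 component.

x^4 - 6x^3 + 10x^2 - 4x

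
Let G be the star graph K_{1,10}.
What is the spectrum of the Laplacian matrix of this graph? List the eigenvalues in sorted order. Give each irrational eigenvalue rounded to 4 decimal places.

The graph has 11 vertices and degree multiset [10, 1, 1, 1, 1, 1, 1, 1, 1, 1, 1]; D is the diagonal matrix of degrees and L = D - A. Since every row of L sums to 0, the all-ones vector is in the kernel and 0 is an eigenvalue. The single zero eigenvalue shows the graph is connected. The largest eigenvalue, 11, is at most the vertex count 11.

[0, 1, 1, 1, 1, 1, 1, 1, 1, 1, 11]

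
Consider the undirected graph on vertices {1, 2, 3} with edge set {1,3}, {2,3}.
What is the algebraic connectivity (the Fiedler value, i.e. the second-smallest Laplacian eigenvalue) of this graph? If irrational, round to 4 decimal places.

Each diagonal entry of L is the vertex degree and each off-diagonal entry is -1 where an edge is present, 0 otherwise; in the order [1, 2, 3] the diagonal is [1, 1, 2]. The sorted Laplacian eigenvalues are [0, 1, 3]; the algebraic connectivity is the second entry, 1. The largest eigenvalue, 3, is at most the vertex count 3. By the matrix-tree theorem the graph has (1/3) * product of the nonzero eigenvalues = 1 spanning tree.

1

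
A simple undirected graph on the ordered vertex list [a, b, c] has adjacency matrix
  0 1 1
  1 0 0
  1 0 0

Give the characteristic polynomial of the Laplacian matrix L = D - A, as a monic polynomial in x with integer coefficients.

Each diagonal entry of L is the vertex degree and each off-diagonal entry is -1 where an edge is present, 0 otherwise; in the order [a, b, c] the diagonal is [2, 1, 1]. L has integer entries, so p(x) = det(xI - L) has integer coefficients. Expanding the determinant yields x^3 - 4x^2 + 3x. Since p(0) = det(-L) = 0, x divides p(x). By the matrix-tree theorem the graph has (1/3) * product of the nonzero eigenvalues = 1 spanning tree. There is one zero in the spectrum, matching the 1 component.

x^3 - 4x^2 + 3x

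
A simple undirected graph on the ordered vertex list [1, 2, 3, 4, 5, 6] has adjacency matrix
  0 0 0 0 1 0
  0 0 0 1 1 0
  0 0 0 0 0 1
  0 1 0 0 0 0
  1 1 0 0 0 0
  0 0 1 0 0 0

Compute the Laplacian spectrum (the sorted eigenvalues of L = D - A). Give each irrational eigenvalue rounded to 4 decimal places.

[0, 0, 0.5858, 2, 2, 3.4142]

Reading degrees in the order [1, 2, 3, 4, 5, 6] gives [1, 2, 1, 1, 2, 1]; set D = diag(1, 2, 1, 1, 2, 1) and form L = D - A. Diagonalising L (or applying a numerical eigensolver to the 6x6 matrix) gives the spectrum above. The 2 zero eigenvalues correspond to the 2 connected components. There are 2 zeros in the spectrum, matching the 2 components.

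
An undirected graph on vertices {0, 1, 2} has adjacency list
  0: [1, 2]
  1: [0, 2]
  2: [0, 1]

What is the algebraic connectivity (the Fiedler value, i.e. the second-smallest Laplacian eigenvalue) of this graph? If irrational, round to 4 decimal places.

With the vertex order [0, 1, 2], the degrees are [2, 2, 2], giving D = diag(2, 2, 2) and L = D - A. The sorted Laplacian eigenvalues are [0, 3, 3]; the algebraic connectivity is the second entry, 3. There is one zero in the spectrum, matching the 1 component. The largest eigenvalue, 3, is at most the vertex count 3.

3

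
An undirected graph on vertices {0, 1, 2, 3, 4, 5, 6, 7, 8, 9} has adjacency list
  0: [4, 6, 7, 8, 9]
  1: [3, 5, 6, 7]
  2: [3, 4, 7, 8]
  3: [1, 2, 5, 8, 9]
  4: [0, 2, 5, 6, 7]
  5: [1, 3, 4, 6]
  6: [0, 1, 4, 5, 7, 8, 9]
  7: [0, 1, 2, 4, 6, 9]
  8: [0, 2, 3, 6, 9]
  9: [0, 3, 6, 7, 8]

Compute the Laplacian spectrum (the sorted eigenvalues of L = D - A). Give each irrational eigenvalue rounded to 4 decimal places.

Reading degrees in the order [0, 1, 2, 3, 4, 5, 6, 7, 8, 9] gives [5, 4, 4, 5, 5, 4, 7, 6, 5, 5]; set D = diag(5, 4, 4, 5, 5, 4, 7, 6, 5, 5) and form L = D - A. Since every row of L sums to 0, the all-ones vector is in the kernel and 0 is an eigenvalue. There is one zero in the spectrum, matching the 1 component.

[0, 2.8338, 3.6156, 3.8080, 4.5706, 5.7907, 6.4757, 6.8479, 7.6971, 8.3606]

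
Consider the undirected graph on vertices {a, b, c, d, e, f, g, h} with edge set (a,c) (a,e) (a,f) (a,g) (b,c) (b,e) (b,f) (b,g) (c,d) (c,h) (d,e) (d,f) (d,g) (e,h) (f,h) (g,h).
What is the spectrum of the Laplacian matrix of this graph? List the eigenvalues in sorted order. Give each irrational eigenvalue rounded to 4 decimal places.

[0, 4, 4, 4, 4, 4, 4, 8]

With the vertex order [a, b, c, d, e, f, g, h], the degrees are [4, 4, 4, 4, 4, 4, 4, 4], giving D = diag(4, 4, 4, 4, 4, 4, 4, 4) and L = D - A. The multiplicity of 0 as a Laplacian eigenvalue equals the number of connected components. The single zero eigenvalue shows the graph is connected.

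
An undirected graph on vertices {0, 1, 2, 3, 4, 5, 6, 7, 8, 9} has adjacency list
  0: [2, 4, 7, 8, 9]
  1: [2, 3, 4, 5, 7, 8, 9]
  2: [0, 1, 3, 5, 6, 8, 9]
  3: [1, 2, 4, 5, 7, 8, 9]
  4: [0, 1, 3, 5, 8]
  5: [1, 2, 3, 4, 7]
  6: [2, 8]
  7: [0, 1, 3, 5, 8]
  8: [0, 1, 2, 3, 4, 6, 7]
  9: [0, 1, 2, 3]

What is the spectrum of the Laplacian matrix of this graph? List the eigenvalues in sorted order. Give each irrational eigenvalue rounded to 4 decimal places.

Each diagonal entry of L is the vertex degree and each off-diagonal entry is -1 where an edge is present, 0 otherwise; in the order [0, 1, 2, 3, 4, 5, 6, 7, 8, 9] the diagonal is [5, 7, 7, 7, 5, 5, 2, 5, 7, 4]. L is symmetric positive semidefinite, so every eigenvalue is real and nonnegative. The eigenvalues sum to 54, which equals trace(L) = 2|E|.

[0, 1.8854, 3.6854, 4.6989, 5, 6.1883, 6.8503, 8, 8.6672, 9.0245]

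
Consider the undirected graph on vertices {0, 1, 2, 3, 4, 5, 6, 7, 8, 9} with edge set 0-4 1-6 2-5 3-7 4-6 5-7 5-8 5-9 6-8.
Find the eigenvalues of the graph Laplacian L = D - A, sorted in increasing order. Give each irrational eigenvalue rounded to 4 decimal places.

[0, 0.1626, 0.5188, 0.6270, 1, 1.5072, 2.3111, 2.5027, 4.1701, 5.2005]

Reading degrees in the order [0, 1, 2, 3, 4, 5, 6, 7, 8, 9] gives [1, 1, 1, 1, 2, 4, 3, 2, 2, 1]; set D = diag(1, 1, 1, 1, 2, 4, 3, 2, 2, 1) and form L = D - A. The multiplicity of 0 as a Laplacian eigenvalue equals the number of connected components. The eigenvalues sum to 18, which equals trace(L) = 2|E|.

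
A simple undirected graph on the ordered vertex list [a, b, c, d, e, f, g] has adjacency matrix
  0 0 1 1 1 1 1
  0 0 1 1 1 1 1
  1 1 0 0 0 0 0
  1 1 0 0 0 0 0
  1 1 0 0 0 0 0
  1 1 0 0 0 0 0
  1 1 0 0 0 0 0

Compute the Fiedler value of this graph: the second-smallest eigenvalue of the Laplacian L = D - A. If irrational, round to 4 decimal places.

Reading degrees in the order [a, b, c, d, e, f, g] gives [5, 5, 2, 2, 2, 2, 2]; set D = diag(5, 5, 2, 2, 2, 2, 2) and form L = D - A. The sorted Laplacian eigenvalues are [0, 2, 2, 2, 2, 5, 7]; the algebraic connectivity is the second entry, 2.

2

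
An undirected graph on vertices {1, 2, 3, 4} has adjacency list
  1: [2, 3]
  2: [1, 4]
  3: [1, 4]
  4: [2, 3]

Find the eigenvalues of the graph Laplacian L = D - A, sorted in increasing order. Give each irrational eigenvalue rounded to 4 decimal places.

With the vertex order [1, 2, 3, 4], the degrees are [2, 2, 2, 2], giving D = diag(2, 2, 2, 2) and L = D - A. Diagonalising L (or applying a numerical eigensolver to the 4x4 matrix) gives the spectrum above. The eigenvalues sum to 8, which equals trace(L) = 2|E|. There is one zero in the spectrum, matching the 1 component.

[0, 2, 2, 4]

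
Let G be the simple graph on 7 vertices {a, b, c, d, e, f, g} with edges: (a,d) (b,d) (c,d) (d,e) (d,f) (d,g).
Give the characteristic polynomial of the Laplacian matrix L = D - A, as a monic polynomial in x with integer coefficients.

Reading degrees in the order [a, b, c, d, e, f, g] gives [1, 1, 1, 6, 1, 1, 1]; set D = diag(1, 1, 1, 6, 1, 1, 1) and form L = D - A. Computing det(xI - L) by cofactor expansion (or equivalently via sum-over-permutations) gives x^7 - 12x^6 + 45x^5 - 80x^4 + 75x^3 - 36x^2 + 7x. The coefficient of x^6 equals -trace(L) = -12, matching the sum of degrees. There is one zero in the spectrum, matching the 1 component. The largest eigenvalue, 7, is at most the vertex count 7.

x^7 - 12x^6 + 45x^5 - 80x^4 + 75x^3 - 36x^2 + 7x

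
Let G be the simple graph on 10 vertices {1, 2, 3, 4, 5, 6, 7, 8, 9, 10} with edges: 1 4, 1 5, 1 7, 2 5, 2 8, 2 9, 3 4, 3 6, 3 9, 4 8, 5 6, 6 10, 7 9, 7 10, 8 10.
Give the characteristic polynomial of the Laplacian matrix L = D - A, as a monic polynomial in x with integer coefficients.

x^10 - 30x^9 + 390x^8 - 2880x^7 + 13305x^6 - 39882x^5 + 77640x^4 - 94800x^3 + 66000x^2 - 20000x

Reading degrees in the order [1, 2, 3, 4, 5, 6, 7, 8, 9, 10] gives [3, 3, 3, 3, 3, 3, 3, 3, 3, 3]; set D = diag(3, 3, 3, 3, 3, 3, 3, 3, 3, 3) and form L = D - A. L has integer entries, so p(x) = det(xI - L) has integer coefficients. Expanding the determinant yields x^10 - 30x^9 + 390x^8 - 2880x^7 + 13305x^6 - 39882x^5 + 77640x^4 - 94800x^3 + 66000x^2 - 20000x. The coefficient of x^9 equals -trace(L) = -30, matching the sum of degrees.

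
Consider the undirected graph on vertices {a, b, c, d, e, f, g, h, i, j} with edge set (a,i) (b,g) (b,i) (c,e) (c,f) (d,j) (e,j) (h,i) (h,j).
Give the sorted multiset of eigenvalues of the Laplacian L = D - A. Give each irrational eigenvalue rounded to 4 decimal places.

Each diagonal entry of L is the vertex degree and each off-diagonal entry is -1 where an edge is present, 0 otherwise; in the order [a, b, c, d, e, f, g, h, i, j] the diagonal is [1, 2, 2, 1, 2, 1, 1, 2, 3, 3]. The multiplicity of 0 as a Laplacian eigenvalue equals the number of connected components. The single zero eigenvalue shows the graph is connected. There is one zero in the spectrum, matching the 1 component. The largest eigenvalue, 4.5340, is at most the vertex count 10.

[0, 0.1378, 0.4258, 0.6323, 1.3282, 1.5820, 2.3435, 3.0242, 3.9923, 4.5340]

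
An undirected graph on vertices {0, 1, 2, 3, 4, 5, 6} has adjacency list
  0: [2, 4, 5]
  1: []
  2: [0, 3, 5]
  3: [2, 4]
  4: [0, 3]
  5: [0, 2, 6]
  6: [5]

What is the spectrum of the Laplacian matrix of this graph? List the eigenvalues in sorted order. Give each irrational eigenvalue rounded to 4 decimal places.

Reading degrees in the order [0, 1, 2, 3, 4, 5, 6] gives [3, 0, 3, 2, 2, 3, 1]; set D = diag(3, 0, 3, 2, 2, 3, 1) and form L = D - A. The multiplicity of 0 as a Laplacian eigenvalue equals the number of connected components. The 2 zero eigenvalues correspond to the 2 connected components. There are 2 zeros in the spectrum, matching the 2 components. The eigenvalues sum to 14, which equals trace(L) = 2|E|.

[0, 0, 0.6972, 2, 2.3820, 4.3028, 4.6180]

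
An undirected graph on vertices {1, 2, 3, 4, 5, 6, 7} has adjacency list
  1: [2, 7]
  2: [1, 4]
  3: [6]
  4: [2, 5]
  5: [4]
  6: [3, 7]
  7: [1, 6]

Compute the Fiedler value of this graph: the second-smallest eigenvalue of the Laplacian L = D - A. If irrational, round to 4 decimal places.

With the vertex order [1, 2, 3, 4, 5, 6, 7], the degrees are [2, 2, 1, 2, 1, 2, 2], giving D = diag(2, 2, 1, 2, 1, 2, 2) and L = D - A. Computing the eigenvalues of L and sorting gives [0, 0.1981, 0.7530, 1.5550, 2.4450, 3.2470, 3.8019]. The Fiedler value lambda_2 = 0.1981 is strictly positive, so the graph is connected. By the matrix-tree theorem the graph has (1/7) * product of the nonzero eigenvalues = 1 spanning tree.

0.1981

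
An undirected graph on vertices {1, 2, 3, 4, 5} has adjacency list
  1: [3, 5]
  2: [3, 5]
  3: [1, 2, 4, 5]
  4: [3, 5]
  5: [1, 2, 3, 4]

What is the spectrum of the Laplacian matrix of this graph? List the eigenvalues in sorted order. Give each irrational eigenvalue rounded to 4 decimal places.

[0, 2, 2, 5, 5]

Each diagonal entry of L is the vertex degree and each off-diagonal entry is -1 where an edge is present, 0 otherwise; in the order [1, 2, 3, 4, 5] the diagonal is [2, 2, 4, 2, 4]. Diagonalising L (or applying a numerical eigensolver to the 5x5 matrix) gives the spectrum above. The single zero eigenvalue shows the graph is connected. The largest eigenvalue, 5, is at most the vertex count 5. The eigenvalues sum to 14, which equals trace(L) = 2|E|.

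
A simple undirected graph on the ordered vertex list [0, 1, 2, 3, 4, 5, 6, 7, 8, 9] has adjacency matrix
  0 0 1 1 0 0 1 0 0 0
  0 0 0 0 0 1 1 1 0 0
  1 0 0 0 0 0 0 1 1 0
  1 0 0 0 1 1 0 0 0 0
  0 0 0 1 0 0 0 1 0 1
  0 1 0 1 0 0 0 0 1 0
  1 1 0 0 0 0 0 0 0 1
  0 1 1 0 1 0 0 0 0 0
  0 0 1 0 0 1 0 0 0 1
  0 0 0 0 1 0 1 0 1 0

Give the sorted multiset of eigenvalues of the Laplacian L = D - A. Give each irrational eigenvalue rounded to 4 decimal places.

[0, 2, 2, 2, 2, 2, 5, 5, 5, 5]

Each diagonal entry of L is the vertex degree and each off-diagonal entry is -1 where an edge is present, 0 otherwise; in the order [0, 1, 2, 3, 4, 5, 6, 7, 8, 9] the diagonal is [3, 3, 3, 3, 3, 3, 3, 3, 3, 3]. Since every row of L sums to 0, the all-ones vector is in the kernel and 0 is an eigenvalue. The single zero eigenvalue shows the graph is connected. The eigenvalues sum to 30, which equals trace(L) = 2|E|.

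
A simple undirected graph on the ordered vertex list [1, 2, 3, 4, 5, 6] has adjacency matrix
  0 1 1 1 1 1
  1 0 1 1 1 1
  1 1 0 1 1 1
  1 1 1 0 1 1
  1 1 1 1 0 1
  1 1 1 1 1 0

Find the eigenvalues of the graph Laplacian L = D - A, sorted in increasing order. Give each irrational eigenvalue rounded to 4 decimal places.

[0, 6, 6, 6, 6, 6]

Reading degrees in the order [1, 2, 3, 4, 5, 6] gives [5, 5, 5, 5, 5, 5]; set D = diag(5, 5, 5, 5, 5, 5) and form L = D - A. Diagonalising L (or applying a numerical eigensolver to the 6x6 matrix) gives the spectrum above. The single zero eigenvalue shows the graph is connected. The eigenvalues sum to 30, which equals trace(L) = 2|E|.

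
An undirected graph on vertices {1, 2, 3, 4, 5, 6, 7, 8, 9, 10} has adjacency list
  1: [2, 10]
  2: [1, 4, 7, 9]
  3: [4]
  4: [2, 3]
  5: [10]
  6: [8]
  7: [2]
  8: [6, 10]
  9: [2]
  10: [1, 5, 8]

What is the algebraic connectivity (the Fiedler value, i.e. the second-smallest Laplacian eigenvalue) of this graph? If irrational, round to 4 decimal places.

0.1626

With the vertex order [1, 2, 3, 4, 5, 6, 7, 8, 9, 10], the degrees are [2, 4, 1, 2, 1, 1, 1, 2, 1, 3], giving D = diag(2, 4, 1, 2, 1, 1, 1, 2, 1, 3) and L = D - A. Computing the eigenvalues of L and sorting gives [0, 0.1626, 0.5188, 0.6270, 1, 1.5072, 2.3111, 2.5027, 4.1701, 5.2005]. The Fiedler value lambda_2 = 0.1626 is strictly positive, so the graph is connected. The largest eigenvalue, 5.2005, is at most the vertex count 10. The eigenvalues sum to 18, which equals trace(L) = 2|E|.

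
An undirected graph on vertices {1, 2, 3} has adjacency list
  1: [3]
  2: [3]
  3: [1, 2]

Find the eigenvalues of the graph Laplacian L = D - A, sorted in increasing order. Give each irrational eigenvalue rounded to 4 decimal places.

[0, 1, 3]

Each diagonal entry of L is the vertex degree and each off-diagonal entry is -1 where an edge is present, 0 otherwise; in the order [1, 2, 3] the diagonal is [1, 1, 2]. Diagonalising L (or applying a numerical eigensolver to the 3x3 matrix) gives the spectrum above. The single zero eigenvalue shows the graph is connected. There is one zero in the spectrum, matching the 1 component.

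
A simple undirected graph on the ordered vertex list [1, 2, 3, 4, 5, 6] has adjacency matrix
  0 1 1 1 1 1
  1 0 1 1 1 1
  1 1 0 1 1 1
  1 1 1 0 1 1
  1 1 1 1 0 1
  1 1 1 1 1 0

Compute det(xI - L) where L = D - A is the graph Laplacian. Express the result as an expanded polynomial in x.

With the vertex order [1, 2, 3, 4, 5, 6], the degrees are [5, 5, 5, 5, 5, 5], giving D = diag(5, 5, 5, 5, 5, 5) and L = D - A. L has integer entries, so p(x) = det(xI - L) has integer coefficients. Expanding the determinant yields x^6 - 30x^5 + 360x^4 - 2160x^3 + 6480x^2 - 7776x. Since p(0) = det(-L) = 0, x divides p(x). By the matrix-tree theorem the graph has (1/6) * product of the nonzero eigenvalues = 1296 spanning trees. The eigenvalues sum to 30, which equals trace(L) = 2|E|.

x^6 - 30x^5 + 360x^4 - 2160x^3 + 6480x^2 - 7776x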